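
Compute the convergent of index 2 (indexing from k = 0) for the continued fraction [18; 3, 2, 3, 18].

128/7

Using pₖ = aₖpₖ₋₁ + pₖ₋₂, qₖ = aₖqₖ₋₁ + qₖ₋₂ (with p₋₁=1, p₋₂=0, q₋₁=0, q₋₂=1):
  k=0: a=18, p=18, q=1
  k=1: a=3, p=55, q=3
  k=2: a=2, p=128, q=7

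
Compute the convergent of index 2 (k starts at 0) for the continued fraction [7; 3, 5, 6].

117/16

Using pₖ = aₖpₖ₋₁ + pₖ₋₂, qₖ = aₖqₖ₋₁ + qₖ₋₂ (with p₋₁=1, p₋₂=0, q₋₁=0, q₋₂=1):
  k=0: a=7, p=7, q=1
  k=1: a=3, p=22, q=3
  k=2: a=5, p=117, q=16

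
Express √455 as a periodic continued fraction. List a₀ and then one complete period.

[21; 3, 42]

a₀ = ⌊√455⌋ = 21.
With m₀=0, d₀=1 and mₖ₊₁ = dₖaₖ − mₖ, dₖ₊₁ = (n − mₖ₊₁²)/dₖ, aₖ₊₁ = ⌊(a₀+mₖ₊₁)/dₖ₊₁⌋:
  k=1: m=21, d=14, a=3
  k=2: m=21, d=1, a=42
d=1 and a=2a₀=42 at k=2, so the next step gives (m, d) = (21, 14) again — its k=1 value — and the period has length 2.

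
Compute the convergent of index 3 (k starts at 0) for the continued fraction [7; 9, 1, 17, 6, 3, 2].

Using pₖ = aₖpₖ₋₁ + pₖ₋₂, qₖ = aₖqₖ₋₁ + qₖ₋₂ (with p₋₁=1, p₋₂=0, q₋₁=0, q₋₂=1):
  k=0: a=7, p=7, q=1
  k=1: a=9, p=64, q=9
  k=2: a=1, p=71, q=10
  k=3: a=17, p=1271, q=179

1271/179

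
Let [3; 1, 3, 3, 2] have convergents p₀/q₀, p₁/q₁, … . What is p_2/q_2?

15/4

Using pₖ = aₖpₖ₋₁ + pₖ₋₂, qₖ = aₖqₖ₋₁ + qₖ₋₂ (with p₋₁=1, p₋₂=0, q₋₁=0, q₋₂=1):
  k=0: a=3, p=3, q=1
  k=1: a=1, p=4, q=1
  k=2: a=3, p=15, q=4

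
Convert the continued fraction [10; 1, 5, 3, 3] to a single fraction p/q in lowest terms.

Fold from the inside: start with 3/1.
  3 + 1/3 = 10/3
  5 + 3/10 = 53/10
  1 + 10/53 = 63/53
  10 + 53/63 = 683/63

683/63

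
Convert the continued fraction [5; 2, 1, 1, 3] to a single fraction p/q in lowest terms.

97/18

Using pₖ = aₖpₖ₋₁ + pₖ₋₂ and qₖ = aₖqₖ₋₁ + qₖ₋₂:
  k=0: a=5, p=5, q=1
  k=1: a=2, p=11, q=2
  k=2: a=1, p=16, q=3
  k=3: a=1, p=27, q=5
  k=4: a=3, p=97, q=18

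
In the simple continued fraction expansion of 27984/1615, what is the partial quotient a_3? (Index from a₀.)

27984 = 17·1615 + 529   →  a_0 = 17
1615 = 3·529 + 28   →  a_1 = 3
529 = 18·28 + 25   →  a_2 = 18
28 = 1·25 + 3   →  a_3 = 1

1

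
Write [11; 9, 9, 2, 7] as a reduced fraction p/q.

Fold from the inside: start with 7/1.
  2 + 1/7 = 15/7
  9 + 7/15 = 142/15
  9 + 15/142 = 1293/142
  11 + 142/1293 = 14365/1293

14365/1293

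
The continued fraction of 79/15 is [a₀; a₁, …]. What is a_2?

1

79 = 5·15 + 4   →  a_0 = 5
15 = 3·4 + 3   →  a_1 = 3
4 = 1·3 + 1   →  a_2 = 1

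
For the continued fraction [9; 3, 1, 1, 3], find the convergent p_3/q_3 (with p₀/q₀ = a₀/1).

65/7

Using pₖ = aₖpₖ₋₁ + pₖ₋₂, qₖ = aₖqₖ₋₁ + qₖ₋₂ (with p₋₁=1, p₋₂=0, q₋₁=0, q₋₂=1):
  k=0: a=9, p=9, q=1
  k=1: a=3, p=28, q=3
  k=2: a=1, p=37, q=4
  k=3: a=1, p=65, q=7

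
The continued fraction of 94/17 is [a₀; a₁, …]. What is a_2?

94 = 5·17 + 9   →  a_0 = 5
17 = 1·9 + 8   →  a_1 = 1
9 = 1·8 + 1   →  a_2 = 1

1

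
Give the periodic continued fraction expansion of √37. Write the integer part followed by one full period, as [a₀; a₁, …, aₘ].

[6; 12]

a₀ = ⌊√37⌋ = 6.
With m₀=0, d₀=1 and mₖ₊₁ = dₖaₖ − mₖ, dₖ₊₁ = (n − mₖ₊₁²)/dₖ, aₖ₊₁ = ⌊(a₀+mₖ₊₁)/dₖ₊₁⌋:
  k=1: m=6, d=1, a=12
d=1 and a=2a₀=12 at k=1, so the next step gives (m, d) = (6, 1) again — its k=1 value — and the period has length 1.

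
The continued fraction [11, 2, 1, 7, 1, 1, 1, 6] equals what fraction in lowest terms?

Using pₖ = aₖpₖ₋₁ + pₖ₋₂ and qₖ = aₖqₖ₋₁ + qₖ₋₂:
  k=0: a=11, p=11, q=1
  k=1: a=2, p=23, q=2
  k=2: a=1, p=34, q=3
  k=3: a=7, p=261, q=23
  k=4: a=1, p=295, q=26
  k=5: a=1, p=556, q=49
  k=6: a=1, p=851, q=75
  k=7: a=6, p=5662, q=499

5662/499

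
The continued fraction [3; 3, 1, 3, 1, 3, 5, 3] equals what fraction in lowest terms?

Using pₖ = aₖpₖ₋₁ + pₖ₋₂ and qₖ = aₖqₖ₋₁ + qₖ₋₂:
  k=0: a=3, p=3, q=1
  k=1: a=3, p=10, q=3
  k=2: a=1, p=13, q=4
  k=3: a=3, p=49, q=15
  k=4: a=1, p=62, q=19
  k=5: a=3, p=235, q=72
  k=6: a=5, p=1237, q=379
  k=7: a=3, p=3946, q=1209

3946/1209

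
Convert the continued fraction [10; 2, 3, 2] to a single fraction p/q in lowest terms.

167/16

Fold from the inside: start with 2/1.
  3 + 1/2 = 7/2
  2 + 2/7 = 16/7
  10 + 7/16 = 167/16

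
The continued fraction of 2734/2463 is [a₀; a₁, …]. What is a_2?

2734 = 1·2463 + 271   →  a_0 = 1
2463 = 9·271 + 24   →  a_1 = 9
271 = 11·24 + 7   →  a_2 = 11

11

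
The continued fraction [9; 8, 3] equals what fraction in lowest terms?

228/25

Using pₖ = aₖpₖ₋₁ + pₖ₋₂ and qₖ = aₖqₖ₋₁ + qₖ₋₂:
  k=0: a=9, p=9, q=1
  k=1: a=8, p=73, q=8
  k=2: a=3, p=228, q=25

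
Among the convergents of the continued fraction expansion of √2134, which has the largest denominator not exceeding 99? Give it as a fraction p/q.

1894/41

√2134 = [46; 5, 8, 5, 92, …] (period length 4).
Convergents:
  p_0/q_0 = 46/1
  p_1/q_1 = 231/5
  p_2/q_2 = 1894/41
  p_3/q_3 = 9701/210
q_2 = 41 ≤ 99 < 210 = q_3, so the answer is 1894/41.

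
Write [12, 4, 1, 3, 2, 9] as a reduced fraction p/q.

Fold from the inside: start with 9/1.
  2 + 1/9 = 19/9
  3 + 9/19 = 66/19
  1 + 19/66 = 85/66
  4 + 66/85 = 406/85
  12 + 85/406 = 4957/406

4957/406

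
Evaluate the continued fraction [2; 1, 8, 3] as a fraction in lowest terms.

Using pₖ = aₖpₖ₋₁ + pₖ₋₂ and qₖ = aₖqₖ₋₁ + qₖ₋₂:
  k=0: a=2, p=2, q=1
  k=1: a=1, p=3, q=1
  k=2: a=8, p=26, q=9
  k=3: a=3, p=81, q=28

81/28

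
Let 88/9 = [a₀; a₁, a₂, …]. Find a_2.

3

88 = 9·9 + 7   →  a_0 = 9
9 = 1·7 + 2   →  a_1 = 1
7 = 3·2 + 1   →  a_2 = 3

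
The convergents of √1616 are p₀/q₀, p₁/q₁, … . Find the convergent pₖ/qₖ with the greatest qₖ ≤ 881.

16120/401

√1616 = [40; 5, 80, …] (period length 2).
Convergents:
  p_0/q_0 = 40/1
  p_1/q_1 = 201/5
  p_2/q_2 = 16120/401
  p_3/q_3 = 80801/2010
q_2 = 401 ≤ 881 < 2010 = q_3, so the answer is 16120/401.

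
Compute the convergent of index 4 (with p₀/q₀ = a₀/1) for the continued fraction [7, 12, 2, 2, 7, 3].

3250/459

Using pₖ = aₖpₖ₋₁ + pₖ₋₂, qₖ = aₖqₖ₋₁ + qₖ₋₂ (with p₋₁=1, p₋₂=0, q₋₁=0, q₋₂=1):
  k=0: a=7, p=7, q=1
  k=1: a=12, p=85, q=12
  k=2: a=2, p=177, q=25
  k=3: a=2, p=439, q=62
  k=4: a=7, p=3250, q=459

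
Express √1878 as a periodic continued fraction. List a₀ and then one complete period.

a₀ = ⌊√1878⌋ = 43.
With m₀=0, d₀=1 and mₖ₊₁ = dₖaₖ − mₖ, dₖ₊₁ = (n − mₖ₊₁²)/dₖ, aₖ₊₁ = ⌊(a₀+mₖ₊₁)/dₖ₊₁⌋:
  k=1: m=43, d=29, a=2
  k=2: m=15, d=57, a=1
  k=3: m=42, d=2, a=42
  k=4: m=42, d=57, a=1
  k=5: m=15, d=29, a=2
  k=6: m=43, d=1, a=86
d=1 and a=2a₀=86 at k=6, so the next step gives (m, d) = (43, 29) again — its k=1 value — and the period has length 6.

[43; 2, 1, 42, 1, 2, 86]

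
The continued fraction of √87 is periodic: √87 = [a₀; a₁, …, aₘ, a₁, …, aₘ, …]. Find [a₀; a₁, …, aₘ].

[9; 3, 18]

a₀ = ⌊√87⌋ = 9.
With m₀=0, d₀=1 and mₖ₊₁ = dₖaₖ − mₖ, dₖ₊₁ = (n − mₖ₊₁²)/dₖ, aₖ₊₁ = ⌊(a₀+mₖ₊₁)/dₖ₊₁⌋:
  k=1: m=9, d=6, a=3
  k=2: m=9, d=1, a=18
d=1 and a=2a₀=18 at k=2, so the next step gives (m, d) = (9, 6) again — its k=1 value — and the period has length 2.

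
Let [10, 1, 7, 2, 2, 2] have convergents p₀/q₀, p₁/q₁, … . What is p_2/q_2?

87/8

Using pₖ = aₖpₖ₋₁ + pₖ₋₂, qₖ = aₖqₖ₋₁ + qₖ₋₂ (with p₋₁=1, p₋₂=0, q₋₁=0, q₋₂=1):
  k=0: a=10, p=10, q=1
  k=1: a=1, p=11, q=1
  k=2: a=7, p=87, q=8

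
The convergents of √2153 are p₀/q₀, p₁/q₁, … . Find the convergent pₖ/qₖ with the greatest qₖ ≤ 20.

√2153 = [46; 2, 2, 92, …] (period length 3).
Convergents:
  p_0/q_0 = 46/1
  p_1/q_1 = 93/2
  p_2/q_2 = 232/5
  p_3/q_3 = 21437/462
q_2 = 5 ≤ 20 < 462 = q_3, so the answer is 232/5.

232/5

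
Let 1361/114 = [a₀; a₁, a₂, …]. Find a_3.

3

1361 = 11·114 + 107   →  a_0 = 11
114 = 1·107 + 7   →  a_1 = 1
107 = 15·7 + 2   →  a_2 = 15
7 = 3·2 + 1   →  a_3 = 3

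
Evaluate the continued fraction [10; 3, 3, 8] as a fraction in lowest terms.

855/83

Fold from the inside: start with 8/1.
  3 + 1/8 = 25/8
  3 + 8/25 = 83/25
  10 + 25/83 = 855/83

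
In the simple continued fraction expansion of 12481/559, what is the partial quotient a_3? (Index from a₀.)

3

12481 = 22·559 + 183   →  a_0 = 22
559 = 3·183 + 10   →  a_1 = 3
183 = 18·10 + 3   →  a_2 = 18
10 = 3·3 + 1   →  a_3 = 3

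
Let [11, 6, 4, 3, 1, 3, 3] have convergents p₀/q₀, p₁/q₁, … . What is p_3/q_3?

904/81

Using pₖ = aₖpₖ₋₁ + pₖ₋₂, qₖ = aₖqₖ₋₁ + qₖ₋₂ (with p₋₁=1, p₋₂=0, q₋₁=0, q₋₂=1):
  k=0: a=11, p=11, q=1
  k=1: a=6, p=67, q=6
  k=2: a=4, p=279, q=25
  k=3: a=3, p=904, q=81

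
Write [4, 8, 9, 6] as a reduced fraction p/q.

Using pₖ = aₖpₖ₋₁ + pₖ₋₂ and qₖ = aₖqₖ₋₁ + qₖ₋₂:
  k=0: a=4, p=4, q=1
  k=1: a=8, p=33, q=8
  k=2: a=9, p=301, q=73
  k=3: a=6, p=1839, q=446

1839/446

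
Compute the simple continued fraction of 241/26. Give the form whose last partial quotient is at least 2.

[9; 3, 1, 2, 2]

241 = 9*26 + 7
26 = 3*7 + 5
7 = 1*5 + 2
5 = 2*2 + 1
2 = 2*1 + 0  (stop)
So 241/26 = [9; 3, 1, 2, 2].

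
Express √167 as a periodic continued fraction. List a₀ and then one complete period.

a₀ = ⌊√167⌋ = 12.

[12; 1, 11, 1, 24]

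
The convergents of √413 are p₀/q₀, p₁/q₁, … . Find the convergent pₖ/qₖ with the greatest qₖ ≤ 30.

569/28

√413 = [20; 3, 9, 1, 4, 1, 9, 3, 40, …] (period length 8).
Convergents:
  p_0/q_0 = 20/1
  p_1/q_1 = 61/3
  p_2/q_2 = 569/28
  p_3/q_3 = 630/31
q_2 = 28 ≤ 30 < 31 = q_3, so the answer is 569/28.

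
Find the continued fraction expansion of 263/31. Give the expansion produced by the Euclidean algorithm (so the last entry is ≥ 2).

263 = 8·31 + 15
31 = 2·15 + 1
15 = 15·1 + 0  (stop)
So 263/31 = [8; 2, 15].

[8; 2, 15]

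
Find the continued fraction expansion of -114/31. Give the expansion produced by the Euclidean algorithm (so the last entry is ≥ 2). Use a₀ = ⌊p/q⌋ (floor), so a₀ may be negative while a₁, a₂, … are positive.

[-4; 3, 10]

-114 = -4·31 + 10
31 = 3·10 + 1
10 = 10·1 + 0  (stop)
So -114/31 = [-4; 3, 10].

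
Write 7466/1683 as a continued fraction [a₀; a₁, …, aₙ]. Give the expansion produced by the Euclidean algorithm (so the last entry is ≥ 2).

7466 = 4*1683 + 734
1683 = 2*734 + 215
734 = 3*215 + 89
215 = 2*89 + 37
89 = 2*37 + 15
37 = 2*15 + 7
15 = 2*7 + 1
7 = 7*1 + 0  (stop)
So 7466/1683 = [4; 2, 3, 2, 2, 2, 2, 7].

[4; 2, 3, 2, 2, 2, 2, 7]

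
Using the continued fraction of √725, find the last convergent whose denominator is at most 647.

9801/364

√725 = [26; 1, 12, 2, 12, 1, 52, …] (period length 6).
Convergents:
  p_0/q_0 = 26/1
  p_1/q_1 = 27/1
  p_2/q_2 = 350/13
  p_3/q_3 = 727/27
  p_4/q_4 = 9074/337
  p_5/q_5 = 9801/364
  p_6/q_6 = 518726/19265
q_5 = 364 ≤ 647 < 19265 = q_6, so the answer is 9801/364.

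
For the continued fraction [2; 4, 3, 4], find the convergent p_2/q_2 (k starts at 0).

29/13

Using pₖ = aₖpₖ₋₁ + pₖ₋₂, qₖ = aₖqₖ₋₁ + qₖ₋₂ (with p₋₁=1, p₋₂=0, q₋₁=0, q₋₂=1):
  k=0: a=2, p=2, q=1
  k=1: a=4, p=9, q=4
  k=2: a=3, p=29, q=13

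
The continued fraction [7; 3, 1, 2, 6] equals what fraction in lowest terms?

509/70

Fold from the inside: start with 6/1.
  2 + 1/6 = 13/6
  1 + 6/13 = 19/13
  3 + 13/19 = 70/19
  7 + 19/70 = 509/70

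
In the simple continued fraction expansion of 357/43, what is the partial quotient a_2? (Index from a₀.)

3

357 = 8·43 + 13   →  a_0 = 8
43 = 3·13 + 4   →  a_1 = 3
13 = 3·4 + 1   →  a_2 = 3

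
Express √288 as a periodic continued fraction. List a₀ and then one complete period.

[16; 1, 32]

a₀ = ⌊√288⌋ = 16.
With m₀=0, d₀=1 and mₖ₊₁ = dₖaₖ − mₖ, dₖ₊₁ = (n − mₖ₊₁²)/dₖ, aₖ₊₁ = ⌊(a₀+mₖ₊₁)/dₖ₊₁⌋:
  k=1: m=16, d=32, a=1
  k=2: m=16, d=1, a=32
d=1 and a=2a₀=32 at k=2, so the next step gives (m, d) = (16, 32) again — its k=1 value — and the period has length 2.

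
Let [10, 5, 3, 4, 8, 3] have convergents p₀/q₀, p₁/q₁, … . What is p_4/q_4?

5787/568

Using pₖ = aₖpₖ₋₁ + pₖ₋₂, qₖ = aₖqₖ₋₁ + qₖ₋₂ (with p₋₁=1, p₋₂=0, q₋₁=0, q₋₂=1):
  k=0: a=10, p=10, q=1
  k=1: a=5, p=51, q=5
  k=2: a=3, p=163, q=16
  k=3: a=4, p=703, q=69
  k=4: a=8, p=5787, q=568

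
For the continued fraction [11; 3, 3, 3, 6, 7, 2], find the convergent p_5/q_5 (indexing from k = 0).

16830/1489

Using pₖ = aₖpₖ₋₁ + pₖ₋₂, qₖ = aₖqₖ₋₁ + qₖ₋₂ (with p₋₁=1, p₋₂=0, q₋₁=0, q₋₂=1):
  k=0: a=11, p=11, q=1
  k=1: a=3, p=34, q=3
  k=2: a=3, p=113, q=10
  k=3: a=3, p=373, q=33
  k=4: a=6, p=2351, q=208
  k=5: a=7, p=16830, q=1489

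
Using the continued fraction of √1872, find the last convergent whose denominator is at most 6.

√1872 = [43; 3, 1, 3, 86, …] (period length 4).
Convergents:
  p_0/q_0 = 43/1
  p_1/q_1 = 130/3
  p_2/q_2 = 173/4
  p_3/q_3 = 649/15
q_2 = 4 ≤ 6 < 15 = q_3, so the answer is 173/4.

173/4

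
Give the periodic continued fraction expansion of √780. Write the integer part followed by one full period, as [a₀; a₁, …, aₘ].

[27; 1, 12, 1, 54]

a₀ = ⌊√780⌋ = 27.
With m₀=0, d₀=1 and mₖ₊₁ = dₖaₖ − mₖ, dₖ₊₁ = (n − mₖ₊₁²)/dₖ, aₖ₊₁ = ⌊(a₀+mₖ₊₁)/dₖ₊₁⌋:
  k=1: m=27, d=51, a=1
  k=2: m=24, d=4, a=12
  k=3: m=24, d=51, a=1
  k=4: m=27, d=1, a=54
d=1 and a=2a₀=54 at k=4, so the next step gives (m, d) = (27, 51) again — its k=1 value — and the period has length 4.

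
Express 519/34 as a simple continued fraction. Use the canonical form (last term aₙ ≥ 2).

519 = 15*34 + 9
34 = 3*9 + 7
9 = 1*7 + 2
7 = 3*2 + 1
2 = 2*1 + 0  (stop)
So 519/34 = [15; 3, 1, 3, 2].

[15; 3, 1, 3, 2]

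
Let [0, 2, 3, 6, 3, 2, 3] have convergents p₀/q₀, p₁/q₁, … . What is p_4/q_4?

60/139

Using pₖ = aₖpₖ₋₁ + pₖ₋₂, qₖ = aₖqₖ₋₁ + qₖ₋₂ (with p₋₁=1, p₋₂=0, q₋₁=0, q₋₂=1):
  k=0: a=0, p=0, q=1
  k=1: a=2, p=1, q=2
  k=2: a=3, p=3, q=7
  k=3: a=6, p=19, q=44
  k=4: a=3, p=60, q=139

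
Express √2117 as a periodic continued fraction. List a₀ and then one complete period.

a₀ = ⌊√2117⌋ = 46.
With m₀=0, d₀=1 and mₖ₊₁ = dₖaₖ − mₖ, dₖ₊₁ = (n − mₖ₊₁²)/dₖ, aₖ₊₁ = ⌊(a₀+mₖ₊₁)/dₖ₊₁⌋:
  k=1: m=46, d=1, a=92
d=1 and a=2a₀=92 at k=1, so the next step gives (m, d) = (46, 1) again — its k=1 value — and the period has length 1.

[46; 92]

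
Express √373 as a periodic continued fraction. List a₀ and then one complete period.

a₀ = ⌊√373⌋ = 19.
With m₀=0, d₀=1 and mₖ₊₁ = dₖaₖ − mₖ, dₖ₊₁ = (n − mₖ₊₁²)/dₖ, aₖ₊₁ = ⌊(a₀+mₖ₊₁)/dₖ₊₁⌋:
  k=1: m=19, d=12, a=3
  k=2: m=17, d=7, a=5
  k=3: m=18, d=7, a=5
  k=4: m=17, d=12, a=3
  k=5: m=19, d=1, a=38
d=1 and a=2a₀=38 at k=5, so the next step gives (m, d) = (19, 12) again — its k=1 value — and the period has length 5.

[19; 3, 5, 5, 3, 38]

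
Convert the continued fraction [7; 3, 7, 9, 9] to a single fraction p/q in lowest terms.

Using pₖ = aₖpₖ₋₁ + pₖ₋₂ and qₖ = aₖqₖ₋₁ + qₖ₋₂:
  k=0: a=7, p=7, q=1
  k=1: a=3, p=22, q=3
  k=2: a=7, p=161, q=22
  k=3: a=9, p=1471, q=201
  k=4: a=9, p=13400, q=1831

13400/1831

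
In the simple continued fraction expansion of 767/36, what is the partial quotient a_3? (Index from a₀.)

1

767 = 21·36 + 11   →  a_0 = 21
36 = 3·11 + 3   →  a_1 = 3
11 = 3·3 + 2   →  a_2 = 3
3 = 1·2 + 1   →  a_3 = 1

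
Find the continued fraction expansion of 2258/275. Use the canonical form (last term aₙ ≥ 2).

[8; 4, 1, 2, 1, 6, 2]

2258 = 8*275 + 58
275 = 4*58 + 43
58 = 1*43 + 15
43 = 2*15 + 13
15 = 1*13 + 2
13 = 6*2 + 1
2 = 2*1 + 0  (stop)
So 2258/275 = [8; 4, 1, 2, 1, 6, 2].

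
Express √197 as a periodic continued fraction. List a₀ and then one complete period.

a₀ = ⌊√197⌋ = 14.
With m₀=0, d₀=1 and mₖ₊₁ = dₖaₖ − mₖ, dₖ₊₁ = (n − mₖ₊₁²)/dₖ, aₖ₊₁ = ⌊(a₀+mₖ₊₁)/dₖ₊₁⌋:
  k=1: m=14, d=1, a=28
d=1 and a=2a₀=28 at k=1, so the next step gives (m, d) = (14, 1) again — its k=1 value — and the period has length 1.

[14; 28]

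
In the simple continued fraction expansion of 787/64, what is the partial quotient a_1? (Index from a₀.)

787 = 12·64 + 19   →  a_0 = 12
64 = 3·19 + 7   →  a_1 = 3

3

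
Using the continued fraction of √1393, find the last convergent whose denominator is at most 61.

1157/31

√1393 = [37; 3, 10, 3, 74, …] (period length 4).
Convergents:
  p_0/q_0 = 37/1
  p_1/q_1 = 112/3
  p_2/q_2 = 1157/31
  p_3/q_3 = 3583/96
q_2 = 31 ≤ 61 < 96 = q_3, so the answer is 1157/31.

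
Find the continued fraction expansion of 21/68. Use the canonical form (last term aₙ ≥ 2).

[0; 3, 4, 5]

21 = 0·68 + 21
68 = 3·21 + 5
21 = 4·5 + 1
5 = 5·1 + 0  (stop)
So 21/68 = [0; 3, 4, 5].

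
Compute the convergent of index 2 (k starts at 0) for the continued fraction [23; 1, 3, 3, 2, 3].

95/4

Using pₖ = aₖpₖ₋₁ + pₖ₋₂, qₖ = aₖqₖ₋₁ + qₖ₋₂ (with p₋₁=1, p₋₂=0, q₋₁=0, q₋₂=1):
  k=0: a=23, p=23, q=1
  k=1: a=1, p=24, q=1
  k=2: a=3, p=95, q=4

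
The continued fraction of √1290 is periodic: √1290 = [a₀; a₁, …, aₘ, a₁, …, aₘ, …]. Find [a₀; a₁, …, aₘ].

[35; 1, 10, 1, 70]

a₀ = ⌊√1290⌋ = 35.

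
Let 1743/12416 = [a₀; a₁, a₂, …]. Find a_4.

2

1743 = 0·12416 + 1743   →  a_0 = 0
12416 = 7·1743 + 215   →  a_1 = 7
1743 = 8·215 + 23   →  a_2 = 8
215 = 9·23 + 8   →  a_3 = 9
23 = 2·8 + 7   →  a_4 = 2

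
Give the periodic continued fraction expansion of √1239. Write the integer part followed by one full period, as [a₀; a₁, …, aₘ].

[35; 5, 70]

a₀ = ⌊√1239⌋ = 35.
With m₀=0, d₀=1 and mₖ₊₁ = dₖaₖ − mₖ, dₖ₊₁ = (n − mₖ₊₁²)/dₖ, aₖ₊₁ = ⌊(a₀+mₖ₊₁)/dₖ₊₁⌋:
  k=1: m=35, d=14, a=5
  k=2: m=35, d=1, a=70
d=1 and a=2a₀=70 at k=2, so the next step gives (m, d) = (35, 14) again — its k=1 value — and the period has length 2.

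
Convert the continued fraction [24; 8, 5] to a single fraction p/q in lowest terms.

Using pₖ = aₖpₖ₋₁ + pₖ₋₂ and qₖ = aₖqₖ₋₁ + qₖ₋₂:
  k=0: a=24, p=24, q=1
  k=1: a=8, p=193, q=8
  k=2: a=5, p=989, q=41

989/41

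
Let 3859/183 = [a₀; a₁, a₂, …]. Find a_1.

3859 = 21·183 + 16   →  a_0 = 21
183 = 11·16 + 7   →  a_1 = 11

11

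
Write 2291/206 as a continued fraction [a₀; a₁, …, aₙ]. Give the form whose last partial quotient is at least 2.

[11; 8, 4, 6]

2291 = 11·206 + 25
206 = 8·25 + 6
25 = 4·6 + 1
6 = 6·1 + 0  (stop)
So 2291/206 = [11; 8, 4, 6].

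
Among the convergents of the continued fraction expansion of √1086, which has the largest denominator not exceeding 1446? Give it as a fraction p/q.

47092/1429

√1086 = [32; 1, 20, 1, 64, …] (period length 4).
Convergents:
  p_0/q_0 = 32/1
  p_1/q_1 = 33/1
  p_2/q_2 = 692/21
  p_3/q_3 = 725/22
  p_4/q_4 = 47092/1429
  p_5/q_5 = 47817/1451
q_4 = 1429 ≤ 1446 < 1451 = q_5, so the answer is 47092/1429.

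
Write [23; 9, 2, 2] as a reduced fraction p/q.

1086/47

Fold from the inside: start with 2/1.
  2 + 1/2 = 5/2
  9 + 2/5 = 47/5
  23 + 5/47 = 1086/47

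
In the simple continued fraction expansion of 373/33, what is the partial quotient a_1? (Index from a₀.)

373 = 11·33 + 10   →  a_0 = 11
33 = 3·10 + 3   →  a_1 = 3

3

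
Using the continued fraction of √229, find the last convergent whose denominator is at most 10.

√229 = [15; 7, 1, 1, 7, 30, …] (period length 5).
Convergents:
  p_0/q_0 = 15/1
  p_1/q_1 = 106/7
  p_2/q_2 = 121/8
  p_3/q_3 = 227/15
q_2 = 8 ≤ 10 < 15 = q_3, so the answer is 121/8.

121/8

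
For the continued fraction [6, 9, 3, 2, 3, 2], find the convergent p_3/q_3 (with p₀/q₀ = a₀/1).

397/65

Using pₖ = aₖpₖ₋₁ + pₖ₋₂, qₖ = aₖqₖ₋₁ + qₖ₋₂ (with p₋₁=1, p₋₂=0, q₋₁=0, q₋₂=1):
  k=0: a=6, p=6, q=1
  k=1: a=9, p=55, q=9
  k=2: a=3, p=171, q=28
  k=3: a=2, p=397, q=65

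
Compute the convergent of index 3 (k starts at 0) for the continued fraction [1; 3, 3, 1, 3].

Using pₖ = aₖpₖ₋₁ + pₖ₋₂, qₖ = aₖqₖ₋₁ + qₖ₋₂ (with p₋₁=1, p₋₂=0, q₋₁=0, q₋₂=1):
  k=0: a=1, p=1, q=1
  k=1: a=3, p=4, q=3
  k=2: a=3, p=13, q=10
  k=3: a=1, p=17, q=13

17/13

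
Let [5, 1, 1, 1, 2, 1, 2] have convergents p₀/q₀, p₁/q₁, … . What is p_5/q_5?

Using pₖ = aₖpₖ₋₁ + pₖ₋₂, qₖ = aₖqₖ₋₁ + qₖ₋₂ (with p₋₁=1, p₋₂=0, q₋₁=0, q₋₂=1):
  k=0: a=5, p=5, q=1
  k=1: a=1, p=6, q=1
  k=2: a=1, p=11, q=2
  k=3: a=1, p=17, q=3
  k=4: a=2, p=45, q=8
  k=5: a=1, p=62, q=11

62/11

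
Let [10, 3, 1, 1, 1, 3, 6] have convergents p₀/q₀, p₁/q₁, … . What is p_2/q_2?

Using pₖ = aₖpₖ₋₁ + pₖ₋₂, qₖ = aₖqₖ₋₁ + qₖ₋₂ (with p₋₁=1, p₋₂=0, q₋₁=0, q₋₂=1):
  k=0: a=10, p=10, q=1
  k=1: a=3, p=31, q=3
  k=2: a=1, p=41, q=4

41/4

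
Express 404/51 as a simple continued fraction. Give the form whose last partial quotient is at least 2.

404 = 7*51 + 47
51 = 1*47 + 4
47 = 11*4 + 3
4 = 1*3 + 1
3 = 3*1 + 0  (stop)
So 404/51 = [7; 1, 11, 1, 3].

[7; 1, 11, 1, 3]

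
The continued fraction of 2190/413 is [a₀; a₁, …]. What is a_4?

2190 = 5·413 + 125   →  a_0 = 5
413 = 3·125 + 38   →  a_1 = 3
125 = 3·38 + 11   →  a_2 = 3
38 = 3·11 + 5   →  a_3 = 3
11 = 2·5 + 1   →  a_4 = 2

2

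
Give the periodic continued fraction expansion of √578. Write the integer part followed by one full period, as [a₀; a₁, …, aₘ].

a₀ = ⌊√578⌋ = 24.
With m₀=0, d₀=1 and mₖ₊₁ = dₖaₖ − mₖ, dₖ₊₁ = (n − mₖ₊₁²)/dₖ, aₖ₊₁ = ⌊(a₀+mₖ₊₁)/dₖ₊₁⌋:
  k=1: m=24, d=2, a=24
  k=2: m=24, d=1, a=48
d=1 and a=2a₀=48 at k=2, so the next step gives (m, d) = (24, 2) again — its k=1 value — and the period has length 2.

[24; 24, 48]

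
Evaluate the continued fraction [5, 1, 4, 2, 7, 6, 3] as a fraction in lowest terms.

Fold from the inside: start with 3/1.
  6 + 1/3 = 19/3
  7 + 3/19 = 136/19
  2 + 19/136 = 291/136
  4 + 136/291 = 1300/291
  1 + 291/1300 = 1591/1300
  5 + 1300/1591 = 9255/1591

9255/1591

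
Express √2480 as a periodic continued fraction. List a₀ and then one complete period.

[49; 1, 3, 1, 98]

a₀ = ⌊√2480⌋ = 49.
With m₀=0, d₀=1 and mₖ₊₁ = dₖaₖ − mₖ, dₖ₊₁ = (n − mₖ₊₁²)/dₖ, aₖ₊₁ = ⌊(a₀+mₖ₊₁)/dₖ₊₁⌋:
  k=1: m=49, d=79, a=1
  k=2: m=30, d=20, a=3
  k=3: m=30, d=79, a=1
  k=4: m=49, d=1, a=98
d=1 and a=2a₀=98 at k=4, so the next step gives (m, d) = (49, 79) again — its k=1 value — and the period has length 4.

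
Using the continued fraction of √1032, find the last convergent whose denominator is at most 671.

√1032 = [32; 8, 64, …] (period length 2).
Convergents:
  p_0/q_0 = 32/1
  p_1/q_1 = 257/8
  p_2/q_2 = 16480/513
  p_3/q_3 = 132097/4112
q_2 = 513 ≤ 671 < 4112 = q_3, so the answer is 16480/513.

16480/513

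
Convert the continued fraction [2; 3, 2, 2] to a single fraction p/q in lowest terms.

Using pₖ = aₖpₖ₋₁ + pₖ₋₂ and qₖ = aₖqₖ₋₁ + qₖ₋₂:
  k=0: a=2, p=2, q=1
  k=1: a=3, p=7, q=3
  k=2: a=2, p=16, q=7
  k=3: a=2, p=39, q=17

39/17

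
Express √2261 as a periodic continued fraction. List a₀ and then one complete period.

a₀ = ⌊√2261⌋ = 47.

[47; 1, 1, 4, 1, 1, 94]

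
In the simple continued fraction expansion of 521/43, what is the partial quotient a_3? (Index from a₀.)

1

521 = 12·43 + 5   →  a_0 = 12
43 = 8·5 + 3   →  a_1 = 8
5 = 1·3 + 2   →  a_2 = 1
3 = 1·2 + 1   →  a_3 = 1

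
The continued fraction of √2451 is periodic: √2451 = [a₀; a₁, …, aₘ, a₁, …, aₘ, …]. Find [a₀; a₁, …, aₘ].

[49; 1, 1, 32, 1, 1, 98]

a₀ = ⌊√2451⌋ = 49.
With m₀=0, d₀=1 and mₖ₊₁ = dₖaₖ − mₖ, dₖ₊₁ = (n − mₖ₊₁²)/dₖ, aₖ₊₁ = ⌊(a₀+mₖ₊₁)/dₖ₊₁⌋:
  k=1: m=49, d=50, a=1
  k=2: m=1, d=49, a=1
  k=3: m=48, d=3, a=32
  k=4: m=48, d=49, a=1
  k=5: m=1, d=50, a=1
  k=6: m=49, d=1, a=98
d=1 and a=2a₀=98 at k=6, so the next step gives (m, d) = (49, 50) again — its k=1 value — and the period has length 6.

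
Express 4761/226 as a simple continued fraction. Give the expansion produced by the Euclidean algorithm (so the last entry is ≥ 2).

4761 = 21·226 + 15
226 = 15·15 + 1
15 = 15·1 + 0  (stop)
So 4761/226 = [21; 15, 15].

[21; 15, 15]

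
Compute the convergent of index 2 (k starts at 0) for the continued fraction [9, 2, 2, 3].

47/5

Using pₖ = aₖpₖ₋₁ + pₖ₋₂, qₖ = aₖqₖ₋₁ + qₖ₋₂ (with p₋₁=1, p₋₂=0, q₋₁=0, q₋₂=1):
  k=0: a=9, p=9, q=1
  k=1: a=2, p=19, q=2
  k=2: a=2, p=47, q=5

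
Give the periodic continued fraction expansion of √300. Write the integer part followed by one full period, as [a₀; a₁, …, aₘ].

[17; 3, 8, 3, 34]

a₀ = ⌊√300⌋ = 17.
With m₀=0, d₀=1 and mₖ₊₁ = dₖaₖ − mₖ, dₖ₊₁ = (n − mₖ₊₁²)/dₖ, aₖ₊₁ = ⌊(a₀+mₖ₊₁)/dₖ₊₁⌋:
  k=1: m=17, d=11, a=3
  k=2: m=16, d=4, a=8
  k=3: m=16, d=11, a=3
  k=4: m=17, d=1, a=34
d=1 and a=2a₀=34 at k=4, so the next step gives (m, d) = (17, 11) again — its k=1 value — and the period has length 4.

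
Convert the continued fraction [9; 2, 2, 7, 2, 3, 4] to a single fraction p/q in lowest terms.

Fold from the inside: start with 4/1.
  3 + 1/4 = 13/4
  2 + 4/13 = 30/13
  7 + 13/30 = 223/30
  2 + 30/223 = 476/223
  2 + 223/476 = 1175/476
  9 + 476/1175 = 11051/1175

11051/1175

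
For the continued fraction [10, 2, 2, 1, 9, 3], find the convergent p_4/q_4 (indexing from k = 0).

709/68

Using pₖ = aₖpₖ₋₁ + pₖ₋₂, qₖ = aₖqₖ₋₁ + qₖ₋₂ (with p₋₁=1, p₋₂=0, q₋₁=0, q₋₂=1):
  k=0: a=10, p=10, q=1
  k=1: a=2, p=21, q=2
  k=2: a=2, p=52, q=5
  k=3: a=1, p=73, q=7
  k=4: a=9, p=709, q=68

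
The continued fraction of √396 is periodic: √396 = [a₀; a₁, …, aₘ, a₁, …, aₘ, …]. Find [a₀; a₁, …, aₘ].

a₀ = ⌊√396⌋ = 19.
With m₀=0, d₀=1 and mₖ₊₁ = dₖaₖ − mₖ, dₖ₊₁ = (n − mₖ₊₁²)/dₖ, aₖ₊₁ = ⌊(a₀+mₖ₊₁)/dₖ₊₁⌋:
  k=1: m=19, d=35, a=1
  k=2: m=16, d=4, a=8
  k=3: m=16, d=35, a=1
  k=4: m=19, d=1, a=38
d=1 and a=2a₀=38 at k=4, so the next step gives (m, d) = (19, 35) again — its k=1 value — and the period has length 4.

[19; 1, 8, 1, 38]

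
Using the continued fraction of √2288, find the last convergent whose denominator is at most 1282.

27504/575

√2288 = [47; 1, 4, 1, 94, …] (period length 4).
Convergents:
  p_0/q_0 = 47/1
  p_1/q_1 = 48/1
  p_2/q_2 = 239/5
  p_3/q_3 = 287/6
  p_4/q_4 = 27217/569
  p_5/q_5 = 27504/575
  p_6/q_6 = 137233/2869
q_5 = 575 ≤ 1282 < 2869 = q_6, so the answer is 27504/575.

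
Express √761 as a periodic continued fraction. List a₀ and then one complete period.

[27; 1, 1, 2, 2, 1, 1, 54]

a₀ = ⌊√761⌋ = 27.
With m₀=0, d₀=1 and mₖ₊₁ = dₖaₖ − mₖ, dₖ₊₁ = (n − mₖ₊₁²)/dₖ, aₖ₊₁ = ⌊(a₀+mₖ₊₁)/dₖ₊₁⌋:
  k=1: m=27, d=32, a=1
  k=2: m=5, d=23, a=1
  k=3: m=18, d=19, a=2
  k=4: m=20, d=19, a=2
  k=5: m=18, d=23, a=1
  k=6: m=5, d=32, a=1
  k=7: m=27, d=1, a=54
d=1 and a=2a₀=54 at k=7, so the next step gives (m, d) = (27, 32) again — its k=1 value — and the period has length 7.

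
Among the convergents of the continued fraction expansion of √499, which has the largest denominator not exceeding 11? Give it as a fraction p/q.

√499 = [22; 2, 1, 21, 1, 2, 44, …] (period length 6).
Convergents:
  p_0/q_0 = 22/1
  p_1/q_1 = 45/2
  p_2/q_2 = 67/3
  p_3/q_3 = 1452/65
q_2 = 3 ≤ 11 < 65 = q_3, so the answer is 67/3.

67/3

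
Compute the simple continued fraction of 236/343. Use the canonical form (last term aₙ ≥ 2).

236 = 0×343 + 236
343 = 1×236 + 107
236 = 2×107 + 22
107 = 4×22 + 19
22 = 1×19 + 3
19 = 6×3 + 1
3 = 3×1 + 0  (stop)
So 236/343 = [0; 1, 2, 4, 1, 6, 3].

[0; 1, 2, 4, 1, 6, 3]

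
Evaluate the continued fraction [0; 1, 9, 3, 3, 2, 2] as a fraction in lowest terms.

Using pₖ = aₖpₖ₋₁ + pₖ₋₂ and qₖ = aₖqₖ₋₁ + qₖ₋₂:
  k=0: a=0, p=0, q=1
  k=1: a=1, p=1, q=1
  k=2: a=9, p=9, q=10
  k=3: a=3, p=28, q=31
  k=4: a=3, p=93, q=103
  k=5: a=2, p=214, q=237
  k=6: a=2, p=521, q=577

521/577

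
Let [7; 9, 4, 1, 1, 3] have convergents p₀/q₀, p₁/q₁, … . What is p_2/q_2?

Using pₖ = aₖpₖ₋₁ + pₖ₋₂, qₖ = aₖqₖ₋₁ + qₖ₋₂ (with p₋₁=1, p₋₂=0, q₋₁=0, q₋₂=1):
  k=0: a=7, p=7, q=1
  k=1: a=9, p=64, q=9
  k=2: a=4, p=263, q=37

263/37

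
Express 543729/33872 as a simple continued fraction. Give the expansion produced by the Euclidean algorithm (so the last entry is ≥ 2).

543729 = 16×33872 + 1777
33872 = 19×1777 + 109
1777 = 16×109 + 33
109 = 3×33 + 10
33 = 3×10 + 3
10 = 3×3 + 1
3 = 3×1 + 0  (stop)
So 543729/33872 = [16; 19, 16, 3, 3, 3, 3].

[16; 19, 16, 3, 3, 3, 3]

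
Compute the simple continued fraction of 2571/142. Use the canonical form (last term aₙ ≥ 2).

[18; 9, 2, 7]

2571 = 18×142 + 15
142 = 9×15 + 7
15 = 2×7 + 1
7 = 7×1 + 0  (stop)
So 2571/142 = [18; 9, 2, 7].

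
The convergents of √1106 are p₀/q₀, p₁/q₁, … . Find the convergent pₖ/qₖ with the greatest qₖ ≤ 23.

133/4

√1106 = [33; 3, 1, 8, 1, 3, 66, …] (period length 6).
Convergents:
  p_0/q_0 = 33/1
  p_1/q_1 = 100/3
  p_2/q_2 = 133/4
  p_3/q_3 = 1164/35
q_2 = 4 ≤ 23 < 35 = q_3, so the answer is 133/4.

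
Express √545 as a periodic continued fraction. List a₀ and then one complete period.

a₀ = ⌊√545⌋ = 23.
With m₀=0, d₀=1 and mₖ₊₁ = dₖaₖ − mₖ, dₖ₊₁ = (n − mₖ₊₁²)/dₖ, aₖ₊₁ = ⌊(a₀+mₖ₊₁)/dₖ₊₁⌋:
  k=1: m=23, d=16, a=2
  k=2: m=9, d=29, a=1
  k=3: m=20, d=5, a=8
  k=4: m=20, d=29, a=1
  k=5: m=9, d=16, a=2
  k=6: m=23, d=1, a=46
d=1 and a=2a₀=46 at k=6, so the next step gives (m, d) = (23, 16) again — its k=1 value — and the period has length 6.

[23; 2, 1, 8, 1, 2, 46]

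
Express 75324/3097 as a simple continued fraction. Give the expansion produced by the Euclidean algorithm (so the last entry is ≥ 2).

75324 = 24*3097 + 996
3097 = 3*996 + 109
996 = 9*109 + 15
109 = 7*15 + 4
15 = 3*4 + 3
4 = 1*3 + 1
3 = 3*1 + 0  (stop)
So 75324/3097 = [24; 3, 9, 7, 3, 1, 3].

[24; 3, 9, 7, 3, 1, 3]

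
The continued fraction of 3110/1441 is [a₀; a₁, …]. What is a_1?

3110 = 2·1441 + 228   →  a_0 = 2
1441 = 6·228 + 73   →  a_1 = 6

6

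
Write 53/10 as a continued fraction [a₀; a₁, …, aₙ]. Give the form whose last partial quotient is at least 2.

[5; 3, 3]

53 = 5×10 + 3
10 = 3×3 + 1
3 = 3×1 + 0  (stop)
So 53/10 = [5; 3, 3].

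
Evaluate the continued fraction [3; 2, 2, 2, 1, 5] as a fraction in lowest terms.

331/97

Fold from the inside: start with 5/1.
  1 + 1/5 = 6/5
  2 + 5/6 = 17/6
  2 + 6/17 = 40/17
  2 + 17/40 = 97/40
  3 + 40/97 = 331/97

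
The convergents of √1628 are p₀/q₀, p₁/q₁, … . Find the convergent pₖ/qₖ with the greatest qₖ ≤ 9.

√1628 = [40; 2, 1, 6, 1, 2, 80, …] (period length 6).
Convergents:
  p_0/q_0 = 40/1
  p_1/q_1 = 81/2
  p_2/q_2 = 121/3
  p_3/q_3 = 807/20
q_2 = 3 ≤ 9 < 20 = q_3, so the answer is 121/3.

121/3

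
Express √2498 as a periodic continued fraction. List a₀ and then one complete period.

a₀ = ⌊√2498⌋ = 49.

[49; 1, 48, 1, 98]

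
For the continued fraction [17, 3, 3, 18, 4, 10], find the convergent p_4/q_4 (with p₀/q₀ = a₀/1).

Using pₖ = aₖpₖ₋₁ + pₖ₋₂, qₖ = aₖqₖ₋₁ + qₖ₋₂ (with p₋₁=1, p₋₂=0, q₋₁=0, q₋₂=1):
  k=0: a=17, p=17, q=1
  k=1: a=3, p=52, q=3
  k=2: a=3, p=173, q=10
  k=3: a=18, p=3166, q=183
  k=4: a=4, p=12837, q=742

12837/742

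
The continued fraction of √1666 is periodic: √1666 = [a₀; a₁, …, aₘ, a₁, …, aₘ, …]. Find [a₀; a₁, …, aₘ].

a₀ = ⌊√1666⌋ = 40.
With m₀=0, d₀=1 and mₖ₊₁ = dₖaₖ − mₖ, dₖ₊₁ = (n − mₖ₊₁²)/dₖ, aₖ₊₁ = ⌊(a₀+mₖ₊₁)/dₖ₊₁⌋:
  k=1: m=40, d=66, a=1
  k=2: m=26, d=15, a=4
  k=3: m=34, d=34, a=2
  k=4: m=34, d=15, a=4
  k=5: m=26, d=66, a=1
  k=6: m=40, d=1, a=80
d=1 and a=2a₀=80 at k=6, so the next step gives (m, d) = (40, 66) again — its k=1 value — and the period has length 6.

[40; 1, 4, 2, 4, 1, 80]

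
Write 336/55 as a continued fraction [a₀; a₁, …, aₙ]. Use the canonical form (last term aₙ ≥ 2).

336 = 6·55 + 6
55 = 9·6 + 1
6 = 6·1 + 0  (stop)
So 336/55 = [6; 9, 6].

[6; 9, 6]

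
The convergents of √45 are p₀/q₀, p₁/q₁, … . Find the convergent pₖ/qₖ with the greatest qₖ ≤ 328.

√45 = [6; 1, 2, 2, 2, 1, 12, …] (period length 6).
Convergents:
  p_0/q_0 = 6/1
  p_1/q_1 = 7/1
  p_2/q_2 = 20/3
  p_3/q_3 = 47/7
  p_4/q_4 = 114/17
  p_5/q_5 = 161/24
  p_6/q_6 = 2046/305
  p_7/q_7 = 2207/329
q_6 = 305 ≤ 328 < 329 = q_7, so the answer is 2046/305.

2046/305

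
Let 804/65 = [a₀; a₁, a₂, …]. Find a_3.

2

804 = 12·65 + 24   →  a_0 = 12
65 = 2·24 + 17   →  a_1 = 2
24 = 1·17 + 7   →  a_2 = 1
17 = 2·7 + 3   →  a_3 = 2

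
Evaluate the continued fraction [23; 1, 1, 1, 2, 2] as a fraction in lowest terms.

449/19

Fold from the inside: start with 2/1.
  2 + 1/2 = 5/2
  1 + 2/5 = 7/5
  1 + 5/7 = 12/7
  1 + 7/12 = 19/12
  23 + 12/19 = 449/19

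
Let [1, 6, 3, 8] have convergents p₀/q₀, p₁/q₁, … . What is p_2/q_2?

Using pₖ = aₖpₖ₋₁ + pₖ₋₂, qₖ = aₖqₖ₋₁ + qₖ₋₂ (with p₋₁=1, p₋₂=0, q₋₁=0, q₋₂=1):
  k=0: a=1, p=1, q=1
  k=1: a=6, p=7, q=6
  k=2: a=3, p=22, q=19

22/19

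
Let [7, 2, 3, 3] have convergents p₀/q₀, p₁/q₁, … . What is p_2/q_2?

Using pₖ = aₖpₖ₋₁ + pₖ₋₂, qₖ = aₖqₖ₋₁ + qₖ₋₂ (with p₋₁=1, p₋₂=0, q₋₁=0, q₋₂=1):
  k=0: a=7, p=7, q=1
  k=1: a=2, p=15, q=2
  k=2: a=3, p=52, q=7

52/7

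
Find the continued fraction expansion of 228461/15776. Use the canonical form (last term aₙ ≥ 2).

[14; 2, 13, 18, 1, 3, 2, 3]

228461 = 14·15776 + 7597
15776 = 2·7597 + 582
7597 = 13·582 + 31
582 = 18·31 + 24
31 = 1·24 + 7
24 = 3·7 + 3
7 = 2·3 + 1
3 = 3·1 + 0  (stop)
So 228461/15776 = [14; 2, 13, 18, 1, 3, 2, 3].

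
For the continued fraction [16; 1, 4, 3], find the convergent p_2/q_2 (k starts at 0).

Using pₖ = aₖpₖ₋₁ + pₖ₋₂, qₖ = aₖqₖ₋₁ + qₖ₋₂ (with p₋₁=1, p₋₂=0, q₋₁=0, q₋₂=1):
  k=0: a=16, p=16, q=1
  k=1: a=1, p=17, q=1
  k=2: a=4, p=84, q=5

84/5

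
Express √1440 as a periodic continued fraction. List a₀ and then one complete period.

a₀ = ⌊√1440⌋ = 37.
With m₀=0, d₀=1 and mₖ₊₁ = dₖaₖ − mₖ, dₖ₊₁ = (n − mₖ₊₁²)/dₖ, aₖ₊₁ = ⌊(a₀+mₖ₊₁)/dₖ₊₁⌋:
  k=1: m=37, d=71, a=1
  k=2: m=34, d=4, a=17
  k=3: m=34, d=71, a=1
  k=4: m=37, d=1, a=74
d=1 and a=2a₀=74 at k=4, so the next step gives (m, d) = (37, 71) again — its k=1 value — and the period has length 4.

[37; 1, 17, 1, 74]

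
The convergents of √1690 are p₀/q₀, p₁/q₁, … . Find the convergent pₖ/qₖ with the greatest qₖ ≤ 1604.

27379/666

√1690 = [41; 9, 8, 9, 82, …] (period length 4).
Convergents:
  p_0/q_0 = 41/1
  p_1/q_1 = 370/9
  p_2/q_2 = 3001/73
  p_3/q_3 = 27379/666
  p_4/q_4 = 2248079/54685
q_3 = 666 ≤ 1604 < 54685 = q_4, so the answer is 27379/666.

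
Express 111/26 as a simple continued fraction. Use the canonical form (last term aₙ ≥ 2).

[4; 3, 1, 2, 2]

111 = 4*26 + 7
26 = 3*7 + 5
7 = 1*5 + 2
5 = 2*2 + 1
2 = 2*1 + 0  (stop)
So 111/26 = [4; 3, 1, 2, 2].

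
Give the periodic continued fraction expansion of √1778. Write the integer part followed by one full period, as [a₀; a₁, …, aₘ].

a₀ = ⌊√1778⌋ = 42.

[42; 6, 84]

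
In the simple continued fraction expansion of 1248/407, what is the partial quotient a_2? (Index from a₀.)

13

1248 = 3·407 + 27   →  a_0 = 3
407 = 15·27 + 2   →  a_1 = 15
27 = 13·2 + 1   →  a_2 = 13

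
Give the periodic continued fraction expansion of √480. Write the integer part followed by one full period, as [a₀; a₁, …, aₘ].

[21; 1, 9, 1, 42]

a₀ = ⌊√480⌋ = 21.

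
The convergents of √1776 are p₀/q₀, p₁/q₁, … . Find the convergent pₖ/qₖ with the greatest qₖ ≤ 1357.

√1776 = [42; 7, 84, …] (period length 2).
Convergents:
  p_0/q_0 = 42/1
  p_1/q_1 = 295/7
  p_2/q_2 = 24822/589
  p_3/q_3 = 174049/4130
q_2 = 589 ≤ 1357 < 4130 = q_3, so the answer is 24822/589.

24822/589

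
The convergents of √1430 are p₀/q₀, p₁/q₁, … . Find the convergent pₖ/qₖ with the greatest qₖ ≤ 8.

√1430 = [37; 1, 4, 2, 2, 2, 4, 1, 74, …] (period length 8).
Convergents:
  p_0/q_0 = 37/1
  p_1/q_1 = 38/1
  p_2/q_2 = 189/5
  p_3/q_3 = 416/11
q_2 = 5 ≤ 8 < 11 = q_3, so the answer is 189/5.

189/5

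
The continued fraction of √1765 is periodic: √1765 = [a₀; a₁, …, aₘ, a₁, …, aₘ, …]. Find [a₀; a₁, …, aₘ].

a₀ = ⌊√1765⌋ = 42.

[42; 84]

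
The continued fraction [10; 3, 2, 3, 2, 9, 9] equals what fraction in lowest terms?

Using pₖ = aₖpₖ₋₁ + pₖ₋₂ and qₖ = aₖqₖ₋₁ + qₖ₋₂:
  k=0: a=10, p=10, q=1
  k=1: a=3, p=31, q=3
  k=2: a=2, p=72, q=7
  k=3: a=3, p=247, q=24
  k=4: a=2, p=566, q=55
  k=5: a=9, p=5341, q=519
  k=6: a=9, p=48635, q=4726

48635/4726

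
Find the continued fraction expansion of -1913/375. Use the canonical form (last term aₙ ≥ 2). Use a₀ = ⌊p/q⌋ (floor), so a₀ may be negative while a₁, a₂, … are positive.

[-6; 1, 8, 1, 6, 1, 1, 2]

-1913 = -6×375 + 337
375 = 1×337 + 38
337 = 8×38 + 33
38 = 1×33 + 5
33 = 6×5 + 3
5 = 1×3 + 2
3 = 1×2 + 1
2 = 2×1 + 0  (stop)
So -1913/375 = [-6; 1, 8, 1, 6, 1, 1, 2].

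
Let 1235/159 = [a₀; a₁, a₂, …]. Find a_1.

1

1235 = 7·159 + 122   →  a_0 = 7
159 = 1·122 + 37   →  a_1 = 1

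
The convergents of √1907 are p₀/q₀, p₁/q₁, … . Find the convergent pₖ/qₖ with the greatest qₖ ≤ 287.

11485/263

√1907 = [43; 1, 2, 43, 2, 1, 86, …] (period length 6).
Convergents:
  p_0/q_0 = 43/1
  p_1/q_1 = 44/1
  p_2/q_2 = 131/3
  p_3/q_3 = 5677/130
  p_4/q_4 = 11485/263
  p_5/q_5 = 17162/393
q_4 = 263 ≤ 287 < 393 = q_5, so the answer is 11485/263.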